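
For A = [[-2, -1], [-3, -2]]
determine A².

[[7, 4], [12, 7]]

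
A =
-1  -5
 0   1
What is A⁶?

A² = I (check: tr A = 0 and det A = -1), so A⁶ = I since 6 is even.

[[1, 0], [0, 1]]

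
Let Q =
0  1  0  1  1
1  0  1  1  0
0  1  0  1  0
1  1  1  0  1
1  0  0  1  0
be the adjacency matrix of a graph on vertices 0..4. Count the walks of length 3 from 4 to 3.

6

The number of length-3 walks from vertex 4 to vertex 3 is entry (4,3) of Q³, where Q is the adjacency matrix.
Q² = [[3, 1, 2, 2, 1], [1, 3, 1, 2, 2], [2, 1, 2, 1, 1], [2, 2, 1, 4, 1], [1, 2, 1, 1, 2]]
Q³ = [[4, 7, 3, 7, 5], [7, 4, 5, 7, 3], [3, 5, 2, 6, 3], [7, 7, 6, 6, 6], [5, 3, 3, 6, 2]]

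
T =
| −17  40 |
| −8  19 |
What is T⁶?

[[−2911, 7280], [−1456, 3641]]

tr T = 2 and det T = −3, so the characteristic polynomial is λ² − (2)λ + (−3) with roots 3 and −1.
Eigenvectors give P = [[2, 5], [1, 2]] with P⁻¹ = [[−2, 5], [1, −2]], and T = P·diag(3, −1)·P⁻¹.
Then T⁶ = P·diag(729, 1)·P⁻¹ = [[1458, 5], [729, 2]] · [[−2, 5], [1, −2]] = [[−2911, 7280], [−1456, 3641]].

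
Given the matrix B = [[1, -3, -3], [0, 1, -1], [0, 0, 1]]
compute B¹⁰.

B = I + N where N = [[0, -3, -3], [0, 0, -1], [0, 0, 0]] is strictly upper-triangular, so N³ = 0.
(I + N)¹⁰ = I + 10·N + 45·N² = [[1, -30, 105], [0, 1, -10], [0, 0, 1]].

[[1, -30, 105], [0, 1, -10], [0, 0, 1]]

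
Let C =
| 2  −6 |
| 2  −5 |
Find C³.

[[20, −42], [14, −29]]

tr C = −3 and det C = 2, so the characteristic polynomial is λ² − (−3)λ + (2) with roots −1 and −2.
Eigenvectors give P = [[−2, 3], [−1, 2]] with P⁻¹ = [[−2, 3], [−1, 2]], and C = P·diag(−1, −2)·P⁻¹.
Then C³ = P·diag(−1, −8)·P⁻¹ = [[2, −24], [1, −16]] · [[−2, 3], [−1, 2]] = [[20, −42], [14, −29]].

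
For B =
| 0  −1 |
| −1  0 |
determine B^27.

[[0, −1], [−1, 0]]

B² = I (check: tr B = 0 and det B = −1), so B^27 = B since 27 is odd.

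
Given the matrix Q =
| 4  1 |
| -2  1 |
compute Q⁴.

[[146, 65], [-130, -49]]

tr Q = 5 and det Q = 6, so the characteristic polynomial is λ² − (5)λ + (6) with roots 2 and 3.
Eigenvectors give P = [[-1, -1], [2, 1]] with P⁻¹ = [[1, 1], [-2, -1]], and Q = P·diag(2, 3)·P⁻¹.
Then Q⁴ = P·diag(16, 81)·P⁻¹ = [[-16, -81], [32, 81]] · [[1, 1], [-2, -1]] = [[146, 65], [-130, -49]].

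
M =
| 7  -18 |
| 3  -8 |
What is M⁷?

tr M = -1 and det M = -2, so the characteristic polynomial is λ² − (-1)λ + (-2) with roots 1 and -2.
Eigenvectors give P = [[3, 2], [1, 1]] with P⁻¹ = [[1, -2], [-1, 3]], and M = P·diag(1, -2)·P⁻¹.
Then M⁷ = P·diag(1, -128)·P⁻¹ = [[3, -256], [1, -128]] · [[1, -2], [-1, 3]] = [[259, -774], [129, -386]].

[[259, -774], [129, -386]]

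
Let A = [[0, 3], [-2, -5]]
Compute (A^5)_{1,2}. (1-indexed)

633

tr A = -5 and det A = 6, so the characteristic polynomial is λ² − (-5)λ + (6) with roots -2 and -3.
Eigenvectors give P = [[3, -1], [-2, 1]] with P⁻¹ = [[1, 1], [2, 3]], and A = P·diag(-2, -3)·P⁻¹.
Then A^5 = P·diag(-32, -243)·P⁻¹ = [[-96, 243], [64, -243]] · [[1, 1], [2, 3]] = [[390, 633], [-422, -665]].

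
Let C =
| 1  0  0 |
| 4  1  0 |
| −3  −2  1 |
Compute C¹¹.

C = I + N where N = [[0, 0, 0], [4, 0, 0], [−3, −2, 0]] is strictly lower-triangular, so N³ = 0.
(I + N)¹¹ = I + 11·N + 55·N² = [[1, 0, 0], [44, 1, 0], [−473, −22, 1]].

[[1, 0, 0], [44, 1, 0], [−473, −22, 1]]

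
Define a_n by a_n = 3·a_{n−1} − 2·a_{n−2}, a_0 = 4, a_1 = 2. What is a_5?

With companion matrix C = [[3, −2], [1, 0]], [a_n, a_{n−1}]ᵀ = C·[a_{n−1}, a_{n−2}]ᵀ, so [a_5, a_4]ᵀ = C⁴·[a_1, a_0]ᵀ.
C⁴ = [[31, −30], [15, −14]], giving [a_5, a_4]ᵀ = [[−58], [−26]].

−58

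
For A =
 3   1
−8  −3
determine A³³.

[[3, 1], [−8, −3]]

A² = I (check: tr A = 0 and det A = −1), so A³³ = A since 33 is odd.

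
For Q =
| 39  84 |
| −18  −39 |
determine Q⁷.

tr Q = 0 and det Q = −9, so the characteristic polynomial is λ² − (0)λ + (−9) with roots 3 and −3.
Eigenvectors give P = [[7, −2], [−3, 1]] with P⁻¹ = [[1, 2], [3, 7]], and Q = P·diag(3, −3)·P⁻¹.
Then Q⁷ = P·diag(2187, −2187)·P⁻¹ = [[15309, 4374], [−6561, −2187]] · [[1, 2], [3, 7]] = [[28431, 61236], [−13122, −28431]].

[[28431, 61236], [−13122, −28431]]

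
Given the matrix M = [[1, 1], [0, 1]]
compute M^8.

M = I + N where N = [[0, 1], [0, 0]] is strictly upper-triangular, so N^2 = 0.
(I + N)^8 = I + 8·N = [[1, 8], [0, 1]].

[[1, 8], [0, 1]]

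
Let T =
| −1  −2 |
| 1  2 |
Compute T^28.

T² = T (a projection; rank 1, trace 1), so T^28 = T.

[[−1, −2], [1, 2]]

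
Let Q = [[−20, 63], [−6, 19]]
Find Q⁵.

tr Q = −1 and det Q = −2, so the characteristic polynomial is λ² − (−1)λ + (−2) with roots −2 and 1.
Eigenvectors give P = [[7, 3], [2, 1]] with P⁻¹ = [[1, −3], [−2, 7]], and Q = P·diag(−2, 1)·P⁻¹.
Then Q⁵ = P·diag(−32, 1)·P⁻¹ = [[−224, 3], [−64, 1]] · [[1, −3], [−2, 7]] = [[−230, 693], [−66, 199]].

[[−230, 693], [−66, 199]]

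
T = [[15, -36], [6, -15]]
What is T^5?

tr T = 0 and det T = -9, so the characteristic polynomial is λ² − (0)λ + (-9) with roots -3 and 3.
Eigenvectors give P = [[2, -3], [1, -1]] with P⁻¹ = [[-1, 3], [-1, 2]], and T = P·diag(-3, 3)·P⁻¹.
Then T^5 = P·diag(-243, 243)·P⁻¹ = [[-486, -729], [-243, -243]] · [[-1, 3], [-1, 2]] = [[1215, -2916], [486, -1215]].

[[1215, -2916], [486, -1215]]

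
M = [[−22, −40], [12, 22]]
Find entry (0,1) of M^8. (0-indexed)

0

tr M = 0 and det M = −4, so the characteristic polynomial is λ² − (0)λ + (−4) with roots −2 and 2.
Eigenvectors give P = [[−2, −5], [1, 3]] with P⁻¹ = [[−3, −5], [1, 2]], and M = P·diag(−2, 2)·P⁻¹.
Then M^8 = P·diag(256, 256)·P⁻¹ = [[−512, −1280], [256, 768]] · [[−3, −5], [1, 2]] = [[256, 0], [0, 256]].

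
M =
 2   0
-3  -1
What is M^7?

[[128, 0], [-129, -1]]

tr M = 1 and det M = -2, so the characteristic polynomial is λ² − (1)λ + (-2) with roots -1 and 2.
Eigenvectors give P = [[0, -1], [1, 1]] with P⁻¹ = [[1, 1], [-1, 0]], and M = P·diag(-1, 2)·P⁻¹.
Then M^7 = P·diag(-1, 128)·P⁻¹ = [[0, -128], [-1, 128]] · [[1, 1], [-1, 0]] = [[128, 0], [-129, -1]].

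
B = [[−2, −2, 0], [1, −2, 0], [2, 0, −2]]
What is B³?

B² = [[2, 8, 0], [−4, 2, 0], [−8, −4, 4]]
B³ = [[4, −20, 0], [10, 4, 0], [20, 24, −8]]

[[4, −20, 0], [10, 4, 0], [20, 24, −8]]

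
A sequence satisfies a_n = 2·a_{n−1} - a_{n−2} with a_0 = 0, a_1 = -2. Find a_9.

-18

With companion matrix B = [[2, -1], [1, 0]], [a_n, a_{n−1}]ᵀ = B·[a_{n−1}, a_{n−2}]ᵀ, so [a_9, a_8]ᵀ = B⁸·[a_1, a_0]ᵀ.
B⁸ = [[9, -8], [8, -7]], giving [a_9, a_8]ᵀ = [[-18], [-16]].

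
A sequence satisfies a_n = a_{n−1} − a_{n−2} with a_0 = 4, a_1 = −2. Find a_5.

With companion matrix Q = [[1, −1], [1, 0]], [a_n, a_{n−1}]ᵀ = Q·[a_{n−1}, a_{n−2}]ᵀ, so [a_5, a_4]ᵀ = Q⁴·[a_1, a_0]ᵀ.
Q⁴ = [[−1, 1], [−1, 0]], giving [a_5, a_4]ᵀ = [[6], [2]].

6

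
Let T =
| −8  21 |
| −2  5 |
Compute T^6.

tr T = −3 and det T = 2, so the characteristic polynomial is λ² − (−3)λ + (2) with roots −1 and −2.
Eigenvectors give P = [[3, 7], [1, 2]] with P⁻¹ = [[−2, 7], [1, −3]], and T = P·diag(−1, −2)·P⁻¹.
Then T^6 = P·diag(1, 64)·P⁻¹ = [[3, 448], [1, 128]] · [[−2, 7], [1, −3]] = [[442, −1323], [126, −377]].

[[442, −1323], [126, −377]]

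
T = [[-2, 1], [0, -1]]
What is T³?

[[-8, 7], [0, -1]]

T² = [[4, -3], [0, 1]]
T³ = [[-8, 7], [0, -1]]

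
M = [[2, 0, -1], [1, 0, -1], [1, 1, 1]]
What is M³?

[[2, -3, -5], [-1, -2, -2], [8, -1, -6]]

M² = [[3, -1, -3], [1, -1, -2], [4, 1, -1]]
M³ = [[2, -3, -5], [-1, -2, -2], [8, -1, -6]]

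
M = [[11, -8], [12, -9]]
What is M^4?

tr M = 2 and det M = -3, so the characteristic polynomial is λ² − (2)λ + (-3) with roots -1 and 3.
Eigenvectors give P = [[2, -1], [3, -1]] with P⁻¹ = [[-1, 1], [-3, 2]], and M = P·diag(-1, 3)·P⁻¹.
Then M^4 = P·diag(1, 81)·P⁻¹ = [[2, -81], [3, -81]] · [[-1, 1], [-3, 2]] = [[241, -160], [240, -159]].

[[241, -160], [240, -159]]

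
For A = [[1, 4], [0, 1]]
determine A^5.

[[1, 20], [0, 1]]

A = I + N where N = [[0, 4], [0, 0]] is strictly upper-triangular, so N^2 = 0.
(I + N)^5 = I + 5·N = [[1, 20], [0, 1]].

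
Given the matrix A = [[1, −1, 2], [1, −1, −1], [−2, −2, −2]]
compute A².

[[−4, −4, −1], [2, 2, 5], [0, 8, 2]]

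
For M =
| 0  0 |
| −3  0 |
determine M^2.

[[0, 0], [0, 0]]

M is strictly triangular, hence nilpotent: M^2 = 0, so M^2 = 0.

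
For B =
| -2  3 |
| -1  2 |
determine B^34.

B² = I (check: tr B = 0 and det B = -1), so B^34 = I since 34 is even.

[[1, 0], [0, 1]]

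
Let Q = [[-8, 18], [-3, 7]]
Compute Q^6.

[[190, -378], [63, -125]]

tr Q = -1 and det Q = -2, so the characteristic polynomial is λ² − (-1)λ + (-2) with roots -2 and 1.
Eigenvectors give P = [[3, 2], [1, 1]] with P⁻¹ = [[1, -2], [-1, 3]], and Q = P·diag(-2, 1)·P⁻¹.
Then Q^6 = P·diag(64, 1)·P⁻¹ = [[192, 2], [64, 1]] · [[1, -2], [-1, 3]] = [[190, -378], [63, -125]].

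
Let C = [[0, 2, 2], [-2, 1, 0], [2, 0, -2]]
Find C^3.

C^2 = [[0, 2, -4], [-2, -3, -4], [-4, 4, 8]]
C^3 = [[-12, 2, 8], [-2, -7, 4], [8, -4, -24]]

[[-12, 2, 8], [-2, -7, 4], [8, -4, -24]]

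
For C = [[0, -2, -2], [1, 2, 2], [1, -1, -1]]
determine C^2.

[[-4, -2, -2], [4, 0, 0], [-2, -3, -3]]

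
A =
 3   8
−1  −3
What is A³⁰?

A² = I (check: tr A = 0 and det A = −1), so A³⁰ = I since 30 is even.

[[1, 0], [0, 1]]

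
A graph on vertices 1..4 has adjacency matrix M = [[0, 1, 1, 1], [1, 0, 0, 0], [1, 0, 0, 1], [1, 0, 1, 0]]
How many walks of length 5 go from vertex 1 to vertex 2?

The number of length-5 walks from vertex 1 to vertex 2 is entry (1,2) of M⁵, where M is the adjacency matrix.
M² = [[3, 0, 1, 1], [0, 1, 1, 1], [1, 1, 2, 1], [1, 1, 1, 2]]
M³ = [[2, 3, 4, 4], [3, 0, 1, 1], [4, 1, 2, 3], [4, 1, 3, 2]]
M⁴ = [[11, 2, 6, 6], [2, 3, 4, 4], [6, 4, 7, 6], [6, 4, 6, 7]]
M⁵ = [[14, 11, 17, 17], [11, 2, 6, 6], [17, 6, 12, 13], [17, 6, 13, 12]]

11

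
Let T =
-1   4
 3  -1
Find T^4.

[[217, -208], [-156, 217]]

T^2 = [[13, -8], [-6, 13]]
T^3 = [[-37, 60], [45, -37]]
T^4 = [[217, -208], [-156, 217]]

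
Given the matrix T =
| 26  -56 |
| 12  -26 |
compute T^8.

tr T = 0 and det T = -4, so the characteristic polynomial is λ² − (0)λ + (-4) with roots 2 and -2.
Eigenvectors give P = [[7, 2], [3, 1]] with P⁻¹ = [[1, -2], [-3, 7]], and T = P·diag(2, -2)·P⁻¹.
Then T^8 = P·diag(256, 256)·P⁻¹ = [[1792, 512], [768, 256]] · [[1, -2], [-3, 7]] = [[256, 0], [0, 256]].

[[256, 0], [0, 256]]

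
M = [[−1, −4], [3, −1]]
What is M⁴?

[[73, −176], [132, 73]]

M² = [[−11, 8], [−6, −11]]
M³ = [[35, 36], [−27, 35]]
M⁴ = [[73, −176], [132, 73]]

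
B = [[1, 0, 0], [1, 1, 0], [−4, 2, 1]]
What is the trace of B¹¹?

B = I + N where N = [[0, 0, 0], [1, 0, 0], [−4, 2, 0]] is strictly lower-triangular, so N³ = 0.
(I + N)¹¹ = I + 11·N + 55·N² = [[1, 0, 0], [11, 1, 0], [66, 22, 1]].

3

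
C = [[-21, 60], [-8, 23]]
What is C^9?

[[-98421, 295260], [-39368, 118103]]

tr C = 2 and det C = -3, so the characteristic polynomial is λ² − (2)λ + (-3) with roots -1 and 3.
Eigenvectors give P = [[3, -5], [1, -2]] with P⁻¹ = [[2, -5], [1, -3]], and C = P·diag(-1, 3)·P⁻¹.
Then C^9 = P·diag(-1, 19683)·P⁻¹ = [[-3, -98415], [-1, -39366]] · [[2, -5], [1, -3]] = [[-98421, 295260], [-39368, 118103]].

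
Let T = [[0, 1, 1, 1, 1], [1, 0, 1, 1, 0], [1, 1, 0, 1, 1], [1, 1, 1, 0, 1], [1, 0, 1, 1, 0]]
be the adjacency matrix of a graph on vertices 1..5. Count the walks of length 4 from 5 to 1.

32

The number of length-4 walks from vertex 5 to vertex 1 is entry (5,1) of T^4, where T is the adjacency matrix.
T^2 = [[4, 2, 3, 3, 2], [2, 3, 2, 2, 3], [3, 2, 4, 3, 2], [3, 2, 3, 4, 2], [2, 3, 2, 2, 3]]
T^3 = [[10, 10, 11, 11, 10], [10, 6, 10, 10, 6], [11, 10, 10, 11, 10], [11, 10, 11, 10, 10], [10, 6, 10, 10, 6]]
T^4 = [[42, 32, 41, 41, 32], [32, 30, 32, 32, 30], [41, 32, 42, 41, 32], [41, 32, 41, 42, 32], [32, 30, 32, 32, 30]]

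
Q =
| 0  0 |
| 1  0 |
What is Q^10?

Q is strictly triangular, hence nilpotent: Q^2 = 0, so Q^10 = 0.

[[0, 0], [0, 0]]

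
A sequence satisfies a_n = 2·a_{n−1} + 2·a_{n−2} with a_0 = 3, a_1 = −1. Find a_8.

1072

With companion matrix A = [[2, 2], [1, 0]], [a_n, a_{n−1}]ᵀ = A·[a_{n−1}, a_{n−2}]ᵀ, so [a_8, a_7]ᵀ = A⁷·[a_1, a_0]ᵀ.
A⁷ = [[896, 656], [328, 240]], giving [a_8, a_7]ᵀ = [[1072], [392]].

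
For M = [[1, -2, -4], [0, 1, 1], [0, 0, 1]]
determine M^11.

[[1, -22, -154], [0, 1, 11], [0, 0, 1]]

M = I + N where N = [[0, -2, -4], [0, 0, 1], [0, 0, 0]] is strictly upper-triangular, so N^3 = 0.
(I + N)^11 = I + 11·N + 55·N^2 = [[1, -22, -154], [0, 1, 11], [0, 0, 1]].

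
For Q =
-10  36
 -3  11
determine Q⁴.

[[-44, 180], [-15, 61]]

tr Q = 1 and det Q = -2, so the characteristic polynomial is λ² − (1)λ + (-2) with roots 2 and -1.
Eigenvectors give P = [[-3, 4], [-1, 1]] with P⁻¹ = [[1, -4], [1, -3]], and Q = P·diag(2, -1)·P⁻¹.
Then Q⁴ = P·diag(16, 1)·P⁻¹ = [[-48, 4], [-16, 1]] · [[1, -4], [1, -3]] = [[-44, 180], [-15, 61]].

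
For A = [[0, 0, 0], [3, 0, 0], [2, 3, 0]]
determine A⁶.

[[0, 0, 0], [0, 0, 0], [0, 0, 0]]

A is strictly triangular, hence nilpotent: A³ = 0, so A⁶ = 0.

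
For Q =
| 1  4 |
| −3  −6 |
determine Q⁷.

[[6049, 8236], [−6177, −8364]]

tr Q = −5 and det Q = 6, so the characteristic polynomial is λ² − (−5)λ + (6) with roots −2 and −3.
Eigenvectors give P = [[4, −1], [−3, 1]] with P⁻¹ = [[1, 1], [3, 4]], and Q = P·diag(−2, −3)·P⁻¹.
Then Q⁷ = P·diag(−128, −2187)·P⁻¹ = [[−512, 2187], [384, −2187]] · [[1, 1], [3, 4]] = [[6049, 8236], [−6177, −8364]].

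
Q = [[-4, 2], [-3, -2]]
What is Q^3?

[[-4, 44], [-66, 40]]

Q^2 = [[10, -12], [18, -2]]
Q^3 = [[-4, 44], [-66, 40]]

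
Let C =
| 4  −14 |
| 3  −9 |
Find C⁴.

[[−374, 910], [−195, 471]]

tr C = −5 and det C = 6, so the characteristic polynomial is λ² − (−5)λ + (6) with roots −2 and −3.
Eigenvectors give P = [[−7, 2], [−3, 1]] with P⁻¹ = [[−1, 2], [−3, 7]], and C = P·diag(−2, −3)·P⁻¹.
Then C⁴ = P·diag(16, 81)·P⁻¹ = [[−112, 162], [−48, 81]] · [[−1, 2], [−3, 7]] = [[−374, 910], [−195, 471]].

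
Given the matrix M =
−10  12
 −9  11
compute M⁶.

tr M = 1 and det M = −2, so the characteristic polynomial is λ² − (1)λ + (−2) with roots 2 and −1.
Eigenvectors give P = [[1, 4], [1, 3]] with P⁻¹ = [[−3, 4], [1, −1]], and M = P·diag(2, −1)·P⁻¹.
Then M⁶ = P·diag(64, 1)·P⁻¹ = [[64, 4], [64, 3]] · [[−3, 4], [1, −1]] = [[−188, 252], [−189, 253]].

[[−188, 252], [−189, 253]]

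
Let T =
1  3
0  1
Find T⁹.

T = I + N where N = [[0, 3], [0, 0]] is strictly upper-triangular, so N² = 0.
(I + N)⁹ = I + 9·N = [[1, 27], [0, 1]].

[[1, 27], [0, 1]]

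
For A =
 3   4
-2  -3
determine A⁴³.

[[3, 4], [-2, -3]]

A² = I (check: tr A = 0 and det A = -1), so A⁴³ = A since 43 is odd.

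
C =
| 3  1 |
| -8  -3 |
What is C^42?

[[1, 0], [0, 1]]

C² = I (check: tr C = 0 and det C = -1), so C^42 = I since 42 is even.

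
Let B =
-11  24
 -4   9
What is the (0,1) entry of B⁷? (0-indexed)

tr B = -2 and det B = -3, so the characteristic polynomial is λ² − (-2)λ + (-3) with roots -3 and 1.
Eigenvectors give P = [[3, 2], [1, 1]] with P⁻¹ = [[1, -2], [-1, 3]], and B = P·diag(-3, 1)·P⁻¹.
Then B⁷ = P·diag(-2187, 1)·P⁻¹ = [[-6561, 2], [-2187, 1]] · [[1, -2], [-1, 3]] = [[-6563, 13128], [-2188, 4377]].

13128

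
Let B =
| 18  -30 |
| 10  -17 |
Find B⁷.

[[9132, -13890], [4630, -7073]]

tr B = 1 and det B = -6, so the characteristic polynomial is λ² − (1)λ + (-6) with roots -2 and 3.
Eigenvectors give P = [[-3, -2], [-2, -1]] with P⁻¹ = [[1, -2], [-2, 3]], and B = P·diag(-2, 3)·P⁻¹.
Then B⁷ = P·diag(-128, 2187)·P⁻¹ = [[384, -4374], [256, -2187]] · [[1, -2], [-2, 3]] = [[9132, -13890], [4630, -7073]].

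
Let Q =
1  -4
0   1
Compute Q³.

Q = I + N where N = [[0, -4], [0, 0]] is strictly upper-triangular, so N² = 0.
(I + N)³ = I + 3·N = [[1, -12], [0, 1]].

[[1, -12], [0, 1]]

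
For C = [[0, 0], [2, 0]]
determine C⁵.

[[0, 0], [0, 0]]

C is strictly triangular, hence nilpotent: C² = 0, so C⁵ = 0.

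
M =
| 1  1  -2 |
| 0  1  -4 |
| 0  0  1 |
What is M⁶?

[[1, 6, -72], [0, 1, -24], [0, 0, 1]]

M = I + N where N = [[0, 1, -2], [0, 0, -4], [0, 0, 0]] is strictly upper-triangular, so N³ = 0.
(I + N)⁶ = I + 6·N + 15·N² = [[1, 6, -72], [0, 1, -24], [0, 0, 1]].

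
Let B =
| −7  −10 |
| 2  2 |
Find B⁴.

tr B = −5 and det B = 6, so the characteristic polynomial is λ² − (−5)λ + (6) with roots −2 and −3.
Eigenvectors give P = [[−2, 5], [1, −2]] with P⁻¹ = [[2, 5], [1, 2]], and B = P·diag(−2, −3)·P⁻¹.
Then B⁴ = P·diag(16, 81)·P⁻¹ = [[−32, 405], [16, −162]] · [[2, 5], [1, 2]] = [[341, 650], [−130, −244]].

[[341, 650], [−130, −244]]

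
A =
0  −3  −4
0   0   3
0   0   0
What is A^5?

A is strictly triangular, hence nilpotent: A^3 = 0, so A^5 = 0.

[[0, 0, 0], [0, 0, 0], [0, 0, 0]]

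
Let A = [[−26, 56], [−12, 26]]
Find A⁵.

[[−416, 896], [−192, 416]]

tr A = 0 and det A = −4, so the characteristic polynomial is λ² − (0)λ + (−4) with roots −2 and 2.
Eigenvectors give P = [[7, 2], [3, 1]] with P⁻¹ = [[1, −2], [−3, 7]], and A = P·diag(−2, 2)·P⁻¹.
Then A⁵ = P·diag(−32, 32)·P⁻¹ = [[−224, 64], [−96, 32]] · [[1, −2], [−3, 7]] = [[−416, 896], [−192, 416]].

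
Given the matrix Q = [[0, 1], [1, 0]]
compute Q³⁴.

[[1, 0], [0, 1]]

Q² = I (check: tr Q = 0 and det Q = -1), so Q³⁴ = I since 34 is even.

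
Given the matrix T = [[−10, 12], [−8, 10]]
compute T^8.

[[256, 0], [0, 256]]

tr T = 0 and det T = −4, so the characteristic polynomial is λ² − (0)λ + (−4) with roots −2 and 2.
Eigenvectors give P = [[3, 1], [2, 1]] with P⁻¹ = [[1, −1], [−2, 3]], and T = P·diag(−2, 2)·P⁻¹.
Then T^8 = P·diag(256, 256)·P⁻¹ = [[768, 256], [512, 256]] · [[1, −1], [−2, 3]] = [[256, 0], [0, 256]].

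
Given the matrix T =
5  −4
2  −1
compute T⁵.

tr T = 4 and det T = 3, so the characteristic polynomial is λ² − (4)λ + (3) with roots 1 and 3.
Eigenvectors give P = [[−1, 2], [−1, 1]] with P⁻¹ = [[1, −2], [1, −1]], and T = P·diag(1, 3)·P⁻¹.
Then T⁵ = P·diag(1, 243)·P⁻¹ = [[−1, 486], [−1, 243]] · [[1, −2], [1, −1]] = [[485, −484], [242, −241]].

[[485, −484], [242, −241]]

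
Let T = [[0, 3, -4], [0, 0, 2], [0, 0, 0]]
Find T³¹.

T is strictly triangular, hence nilpotent: T³ = 0, so T³¹ = 0.

[[0, 0, 0], [0, 0, 0], [0, 0, 0]]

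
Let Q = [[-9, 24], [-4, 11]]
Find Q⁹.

[[-39369, 118104], [-19684, 59051]]

tr Q = 2 and det Q = -3, so the characteristic polynomial is λ² − (2)λ + (-3) with roots -1 and 3.
Eigenvectors give P = [[-3, 2], [-1, 1]] with P⁻¹ = [[-1, 2], [-1, 3]], and Q = P·diag(-1, 3)·P⁻¹.
Then Q⁹ = P·diag(-1, 19683)·P⁻¹ = [[3, 39366], [1, 19683]] · [[-1, 2], [-1, 3]] = [[-39369, 118104], [-19684, 59051]].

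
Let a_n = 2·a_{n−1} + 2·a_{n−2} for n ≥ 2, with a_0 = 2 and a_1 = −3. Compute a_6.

−184

With companion matrix B = [[2, 2], [1, 0]], [a_n, a_{n−1}]ᵀ = B·[a_{n−1}, a_{n−2}]ᵀ, so [a_6, a_5]ᵀ = B⁵·[a_1, a_0]ᵀ.
B⁵ = [[120, 88], [44, 32]], giving [a_6, a_5]ᵀ = [[−184], [−68]].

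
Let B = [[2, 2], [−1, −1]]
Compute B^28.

B² = B (a projection; rank 1, trace 1), so B^28 = B.

[[2, 2], [−1, −1]]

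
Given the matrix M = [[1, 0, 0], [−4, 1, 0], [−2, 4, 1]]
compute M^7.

[[1, 0, 0], [−28, 1, 0], [−350, 28, 1]]

M = I + N where N = [[0, 0, 0], [−4, 0, 0], [−2, 4, 0]] is strictly lower-triangular, so N^3 = 0.
(I + N)^7 = I + 7·N + 21·N^2 = [[1, 0, 0], [−28, 1, 0], [−350, 28, 1]].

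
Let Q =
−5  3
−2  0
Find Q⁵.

[[−665, 633], [−422, 390]]

tr Q = −5 and det Q = 6, so the characteristic polynomial is λ² − (−5)λ + (6) with roots −3 and −2.
Eigenvectors give P = [[3, 1], [2, 1]] with P⁻¹ = [[1, −1], [−2, 3]], and Q = P·diag(−3, −2)·P⁻¹.
Then Q⁵ = P·diag(−243, −32)·P⁻¹ = [[−729, −32], [−486, −32]] · [[1, −1], [−2, 3]] = [[−665, 633], [−422, 390]].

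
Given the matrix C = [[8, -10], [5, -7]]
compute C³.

tr C = 1 and det C = -6, so the characteristic polynomial is λ² − (1)λ + (-6) with roots 3 and -2.
Eigenvectors give P = [[2, 1], [1, 1]] with P⁻¹ = [[1, -1], [-1, 2]], and C = P·diag(3, -2)·P⁻¹.
Then C³ = P·diag(27, -8)·P⁻¹ = [[54, -8], [27, -8]] · [[1, -1], [-1, 2]] = [[62, -70], [35, -43]].

[[62, -70], [35, -43]]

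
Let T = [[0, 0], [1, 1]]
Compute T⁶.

[[0, 0], [1, 1]]

T² = T (a projection; rank 1, trace 1), so T⁶ = T.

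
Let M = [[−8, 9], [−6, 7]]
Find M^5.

[[−98, 99], [−66, 67]]

tr M = −1 and det M = −2, so the characteristic polynomial is λ² − (−1)λ + (−2) with roots 1 and −2.
Eigenvectors give P = [[1, 3], [1, 2]] with P⁻¹ = [[−2, 3], [1, −1]], and M = P·diag(1, −2)·P⁻¹.
Then M^5 = P·diag(1, −32)·P⁻¹ = [[1, −96], [1, −64]] · [[−2, 3], [1, −1]] = [[−98, 99], [−66, 67]].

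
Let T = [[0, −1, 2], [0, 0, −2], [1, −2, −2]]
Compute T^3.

[[−2, 2, 16], [4, −6, −20], [10, −18, −30]]

T^2 = [[2, −4, −2], [−2, 4, 4], [−2, 3, 10]]
T^3 = [[−2, 2, 16], [4, −6, −20], [10, −18, −30]]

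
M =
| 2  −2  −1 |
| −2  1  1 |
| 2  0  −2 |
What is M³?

M² = [[6, −6, −2], [−4, 5, 1], [0, −4, 2]]
M³ = [[20, −18, −8], [−16, 13, 7], [12, −4, −8]]

[[20, −18, −8], [−16, 13, 7], [12, −4, −8]]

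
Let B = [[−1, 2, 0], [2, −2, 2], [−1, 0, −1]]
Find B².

[[5, −6, 4], [−8, 8, −6], [2, −2, 1]]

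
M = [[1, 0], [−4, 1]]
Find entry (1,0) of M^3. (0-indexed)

−12

M = I + N where N = [[0, 0], [−4, 0]] is strictly lower-triangular, so N^2 = 0.
(I + N)^3 = I + 3·N = [[1, 0], [−12, 1]].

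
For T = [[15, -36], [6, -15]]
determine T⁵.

tr T = 0 and det T = -9, so the characteristic polynomial is λ² − (0)λ + (-9) with roots 3 and -3.
Eigenvectors give P = [[3, 2], [1, 1]] with P⁻¹ = [[1, -2], [-1, 3]], and T = P·diag(3, -3)·P⁻¹.
Then T⁵ = P·diag(243, -243)·P⁻¹ = [[729, -486], [243, -243]] · [[1, -2], [-1, 3]] = [[1215, -2916], [486, -1215]].

[[1215, -2916], [486, -1215]]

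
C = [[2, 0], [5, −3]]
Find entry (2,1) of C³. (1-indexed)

tr C = −1 and det C = −6, so the characteristic polynomial is λ² − (−1)λ + (−6) with roots 2 and −3.
Eigenvectors give P = [[−1, 0], [−1, −1]] with P⁻¹ = [[−1, 0], [1, −1]], and C = P·diag(2, −3)·P⁻¹.
Then C³ = P·diag(8, −27)·P⁻¹ = [[−8, 0], [−8, 27]] · [[−1, 0], [1, −1]] = [[8, 0], [35, −27]].

35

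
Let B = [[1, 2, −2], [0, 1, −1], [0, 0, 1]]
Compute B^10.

B = I + N where N = [[0, 2, −2], [0, 0, −1], [0, 0, 0]] is strictly upper-triangular, so N^3 = 0.
(I + N)^10 = I + 10·N + 45·N^2 = [[1, 20, −110], [0, 1, −10], [0, 0, 1]].

[[1, 20, −110], [0, 1, −10], [0, 0, 1]]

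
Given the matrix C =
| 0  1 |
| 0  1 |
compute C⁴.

[[0, 1], [0, 1]]

C² = [[0, 1], [0, 1]]
C³ = [[0, 1], [0, 1]]
C⁴ = [[0, 1], [0, 1]]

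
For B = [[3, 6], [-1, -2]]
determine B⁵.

B² = B (a projection; rank 1, trace 1), so B⁵ = B.

[[3, 6], [-1, -2]]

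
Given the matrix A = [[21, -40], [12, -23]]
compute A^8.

[[-32799, 65600], [-19680, 39361]]

tr A = -2 and det A = -3, so the characteristic polynomial is λ² − (-2)λ + (-3) with roots -3 and 1.
Eigenvectors give P = [[5, -2], [3, -1]] with P⁻¹ = [[-1, 2], [-3, 5]], and A = P·diag(-3, 1)·P⁻¹.
Then A^8 = P·diag(6561, 1)·P⁻¹ = [[32805, -2], [19683, -1]] · [[-1, 2], [-3, 5]] = [[-32799, 65600], [-19680, 39361]].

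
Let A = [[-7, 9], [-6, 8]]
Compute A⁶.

tr A = 1 and det A = -2, so the characteristic polynomial is λ² − (1)λ + (-2) with roots 2 and -1.
Eigenvectors give P = [[1, 3], [1, 2]] with P⁻¹ = [[-2, 3], [1, -1]], and A = P·diag(2, -1)·P⁻¹.
Then A⁶ = P·diag(64, 1)·P⁻¹ = [[64, 3], [64, 2]] · [[-2, 3], [1, -1]] = [[-125, 189], [-126, 190]].

[[-125, 189], [-126, 190]]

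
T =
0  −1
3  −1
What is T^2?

[[−3, 1], [−3, −2]]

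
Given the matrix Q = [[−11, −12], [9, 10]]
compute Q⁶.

tr Q = −1 and det Q = −2, so the characteristic polynomial is λ² − (−1)λ + (−2) with roots −2 and 1.
Eigenvectors give P = [[−4, 1], [3, −1]] with P⁻¹ = [[−1, −1], [−3, −4]], and Q = P·diag(−2, 1)·P⁻¹.
Then Q⁶ = P·diag(64, 1)·P⁻¹ = [[−256, 1], [192, −1]] · [[−1, −1], [−3, −4]] = [[253, 252], [−189, −188]].

[[253, 252], [−189, −188]]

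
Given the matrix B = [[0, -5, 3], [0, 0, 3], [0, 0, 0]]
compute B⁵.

[[0, 0, 0], [0, 0, 0], [0, 0, 0]]

B is strictly triangular, hence nilpotent: B³ = 0, so B⁵ = 0.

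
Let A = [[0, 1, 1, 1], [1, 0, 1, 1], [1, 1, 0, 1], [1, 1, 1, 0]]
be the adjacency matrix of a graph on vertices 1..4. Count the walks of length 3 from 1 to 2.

The number of length-3 walks from vertex 1 to vertex 2 is entry (1,2) of A^3, where A is the adjacency matrix.
A^2 = [[3, 2, 2, 2], [2, 3, 2, 2], [2, 2, 3, 2], [2, 2, 2, 3]]
A^3 = [[6, 7, 7, 7], [7, 6, 7, 7], [7, 7, 6, 7], [7, 7, 7, 6]]

7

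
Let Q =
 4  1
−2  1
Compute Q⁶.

[[1394, 665], [−1330, −601]]

tr Q = 5 and det Q = 6, so the characteristic polynomial is λ² − (5)λ + (6) with roots 2 and 3.
Eigenvectors give P = [[−1, −1], [2, 1]] with P⁻¹ = [[1, 1], [−2, −1]], and Q = P·diag(2, 3)·P⁻¹.
Then Q⁶ = P·diag(64, 729)·P⁻¹ = [[−64, −729], [128, 729]] · [[1, 1], [−2, −1]] = [[1394, 665], [−1330, −601]].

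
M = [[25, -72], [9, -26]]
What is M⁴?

[[-119, 360], [-45, 136]]

tr M = -1 and det M = -2, so the characteristic polynomial is λ² − (-1)λ + (-2) with roots -2 and 1.
Eigenvectors give P = [[-8, -3], [-3, -1]] with P⁻¹ = [[1, -3], [-3, 8]], and M = P·diag(-2, 1)·P⁻¹.
Then M⁴ = P·diag(16, 1)·P⁻¹ = [[-128, -3], [-48, -1]] · [[1, -3], [-3, 8]] = [[-119, 360], [-45, 136]].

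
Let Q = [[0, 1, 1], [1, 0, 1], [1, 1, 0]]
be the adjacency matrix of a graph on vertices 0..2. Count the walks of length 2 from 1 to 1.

2

The number of length-2 walks from vertex 1 to vertex 1 is entry (1,1) of Q², where Q is the adjacency matrix.
Q² = [[2, 1, 1], [1, 2, 1], [1, 1, 2]]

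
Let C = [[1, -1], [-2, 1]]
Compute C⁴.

C² = [[3, -2], [-4, 3]]
C³ = [[7, -5], [-10, 7]]
C⁴ = [[17, -12], [-24, 17]]

[[17, -12], [-24, 17]]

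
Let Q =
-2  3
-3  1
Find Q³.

Q² = [[-5, -3], [3, -8]]
Q³ = [[19, -18], [18, 1]]

[[19, -18], [18, 1]]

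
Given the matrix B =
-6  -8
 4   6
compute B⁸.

[[256, 0], [0, 256]]

tr B = 0 and det B = -4, so the characteristic polynomial is λ² − (0)λ + (-4) with roots 2 and -2.
Eigenvectors give P = [[-1, -2], [1, 1]] with P⁻¹ = [[1, 2], [-1, -1]], and B = P·diag(2, -2)·P⁻¹.
Then B⁸ = P·diag(256, 256)·P⁻¹ = [[-256, -512], [256, 256]] · [[1, 2], [-1, -1]] = [[256, 0], [0, 256]].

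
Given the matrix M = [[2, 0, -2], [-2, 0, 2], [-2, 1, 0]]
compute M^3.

M^2 = [[8, -2, -4], [-8, 2, 4], [-6, 0, 6]]
M^3 = [[28, -4, -20], [-28, 4, 20], [-24, 6, 12]]

[[28, -4, -20], [-28, 4, 20], [-24, 6, 12]]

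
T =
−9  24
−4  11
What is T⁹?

[[−39369, 118104], [−19684, 59051]]

tr T = 2 and det T = −3, so the characteristic polynomial is λ² − (2)λ + (−3) with roots 3 and −1.
Eigenvectors give P = [[2, 3], [1, 1]] with P⁻¹ = [[−1, 3], [1, −2]], and T = P·diag(3, −1)·P⁻¹.
Then T⁹ = P·diag(19683, −1)·P⁻¹ = [[39366, −3], [19683, −1]] · [[−1, 3], [1, −2]] = [[−39369, 118104], [−19684, 59051]].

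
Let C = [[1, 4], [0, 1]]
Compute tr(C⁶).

C = I + N where N = [[0, 4], [0, 0]] is strictly upper-triangular, so N² = 0.
(I + N)⁶ = I + 6·N = [[1, 24], [0, 1]].

2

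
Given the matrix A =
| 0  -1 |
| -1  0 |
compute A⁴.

[[1, 0], [0, 1]]

A² = I (check: tr A = 0 and det A = -1), so A⁴ = I since 4 is even.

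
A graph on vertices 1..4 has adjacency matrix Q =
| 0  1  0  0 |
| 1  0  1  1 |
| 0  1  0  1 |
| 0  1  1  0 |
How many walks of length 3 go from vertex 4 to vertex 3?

The number of length-3 walks from vertex 4 to vertex 3 is entry (4,3) of Q^3, where Q is the adjacency matrix.
Q^2 = [[1, 0, 1, 1], [0, 3, 1, 1], [1, 1, 2, 1], [1, 1, 1, 2]]
Q^3 = [[0, 3, 1, 1], [3, 2, 4, 4], [1, 4, 2, 3], [1, 4, 3, 2]]

3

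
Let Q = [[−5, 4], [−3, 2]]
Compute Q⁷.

[[−509, 508], [−381, 380]]

tr Q = −3 and det Q = 2, so the characteristic polynomial is λ² − (−3)λ + (2) with roots −2 and −1.
Eigenvectors give P = [[−4, 1], [−3, 1]] with P⁻¹ = [[−1, 1], [−3, 4]], and Q = P·diag(−2, −1)·P⁻¹.
Then Q⁷ = P·diag(−128, −1)·P⁻¹ = [[512, −1], [384, −1]] · [[−1, 1], [−3, 4]] = [[−509, 508], [−381, 380]].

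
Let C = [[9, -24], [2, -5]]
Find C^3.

[[105, -312], [26, -77]]

tr C = 4 and det C = 3, so the characteristic polynomial is λ² − (4)λ + (3) with roots 3 and 1.
Eigenvectors give P = [[4, 3], [1, 1]] with P⁻¹ = [[1, -3], [-1, 4]], and C = P·diag(3, 1)·P⁻¹.
Then C^3 = P·diag(27, 1)·P⁻¹ = [[108, 3], [27, 1]] · [[1, -3], [-1, 4]] = [[105, -312], [26, -77]].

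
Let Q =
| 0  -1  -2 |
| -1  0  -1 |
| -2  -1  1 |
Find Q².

[[5, 2, -1], [2, 2, 1], [-1, 1, 6]]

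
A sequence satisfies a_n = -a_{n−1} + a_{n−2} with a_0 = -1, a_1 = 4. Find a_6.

-37

With companion matrix B = [[-1, 1], [1, 0]], [a_n, a_{n−1}]ᵀ = B·[a_{n−1}, a_{n−2}]ᵀ, so [a_6, a_5]ᵀ = B^5·[a_1, a_0]ᵀ.
B^5 = [[-8, 5], [5, -3]], giving [a_6, a_5]ᵀ = [[-37], [23]].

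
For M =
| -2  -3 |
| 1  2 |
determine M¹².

M² = I (check: tr M = 0 and det M = -1), so M¹² = I since 12 is even.

[[1, 0], [0, 1]]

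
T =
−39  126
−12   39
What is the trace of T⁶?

tr T = 0 and det T = −9, so the characteristic polynomial is λ² − (0)λ + (−9) with roots −3 and 3.
Eigenvectors give P = [[7, 3], [2, 1]] with P⁻¹ = [[1, −3], [−2, 7]], and T = P·diag(−3, 3)·P⁻¹.
Then T⁶ = P·diag(729, 729)·P⁻¹ = [[5103, 2187], [1458, 729]] · [[1, −3], [−2, 7]] = [[729, 0], [0, 729]].

1458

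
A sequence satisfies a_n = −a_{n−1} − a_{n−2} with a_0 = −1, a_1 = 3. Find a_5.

−2

With companion matrix T = [[−1, −1], [1, 0]], [a_n, a_{n−1}]ᵀ = T·[a_{n−1}, a_{n−2}]ᵀ, so [a_5, a_4]ᵀ = T⁴·[a_1, a_0]ᵀ.
T⁴ = [[−1, −1], [1, 0]], giving [a_5, a_4]ᵀ = [[−2], [3]].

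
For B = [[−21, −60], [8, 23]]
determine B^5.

tr B = 2 and det B = −3, so the characteristic polynomial is λ² − (2)λ + (−3) with roots 3 and −1.
Eigenvectors give P = [[5, 3], [−2, −1]] with P⁻¹ = [[−1, −3], [2, 5]], and B = P·diag(3, −1)·P⁻¹.
Then B^5 = P·diag(243, −1)·P⁻¹ = [[1215, −3], [−486, 1]] · [[−1, −3], [2, 5]] = [[−1221, −3660], [488, 1463]].

[[−1221, −3660], [488, 1463]]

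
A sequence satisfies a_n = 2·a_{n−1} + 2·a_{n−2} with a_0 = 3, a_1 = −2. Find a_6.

With companion matrix Q = [[2, 2], [1, 0]], [a_n, a_{n−1}]ᵀ = Q·[a_{n−1}, a_{n−2}]ᵀ, so [a_6, a_5]ᵀ = Q⁵·[a_1, a_0]ᵀ.
Q⁵ = [[120, 88], [44, 32]], giving [a_6, a_5]ᵀ = [[24], [8]].

24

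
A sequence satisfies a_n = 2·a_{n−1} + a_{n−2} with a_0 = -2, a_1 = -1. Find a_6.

With companion matrix B = [[2, 1], [1, 0]], [a_n, a_{n−1}]ᵀ = B·[a_{n−1}, a_{n−2}]ᵀ, so [a_6, a_5]ᵀ = B⁵·[a_1, a_0]ᵀ.
B⁵ = [[70, 29], [29, 12]], giving [a_6, a_5]ᵀ = [[-128], [-53]].

-128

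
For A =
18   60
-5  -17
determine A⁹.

[[80268, 242340], [-20195, -61097]]

tr A = 1 and det A = -6, so the characteristic polynomial is λ² − (1)λ + (-6) with roots 3 and -2.
Eigenvectors give P = [[4, 3], [-1, -1]] with P⁻¹ = [[1, 3], [-1, -4]], and A = P·diag(3, -2)·P⁻¹.
Then A⁹ = P·diag(19683, -512)·P⁻¹ = [[78732, -1536], [-19683, 512]] · [[1, 3], [-1, -4]] = [[80268, 242340], [-20195, -61097]].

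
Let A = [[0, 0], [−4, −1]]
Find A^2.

[[0, 0], [4, 1]]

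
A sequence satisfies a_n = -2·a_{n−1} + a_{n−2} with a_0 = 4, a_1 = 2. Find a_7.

58

With companion matrix Q = [[-2, 1], [1, 0]], [a_n, a_{n−1}]ᵀ = Q·[a_{n−1}, a_{n−2}]ᵀ, so [a_7, a_6]ᵀ = Q⁶·[a_1, a_0]ᵀ.
Q⁶ = [[169, -70], [-70, 29]], giving [a_7, a_6]ᵀ = [[58], [-24]].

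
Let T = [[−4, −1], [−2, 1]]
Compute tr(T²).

21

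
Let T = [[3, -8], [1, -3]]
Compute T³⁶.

T² = I (check: tr T = 0 and det T = -1), so T³⁶ = I since 36 is even.

[[1, 0], [0, 1]]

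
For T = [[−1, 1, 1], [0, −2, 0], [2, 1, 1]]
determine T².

[[3, −2, 0], [0, 4, 0], [0, 1, 3]]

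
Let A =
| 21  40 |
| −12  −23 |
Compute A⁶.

tr A = −2 and det A = −3, so the characteristic polynomial is λ² − (−2)λ + (−3) with roots −3 and 1.
Eigenvectors give P = [[5, 2], [−3, −1]] with P⁻¹ = [[−1, −2], [3, 5]], and A = P·diag(−3, 1)·P⁻¹.
Then A⁶ = P·diag(729, 1)·P⁻¹ = [[3645, 2], [−2187, −1]] · [[−1, −2], [3, 5]] = [[−3639, −7280], [2184, 4369]].

[[−3639, −7280], [2184, 4369]]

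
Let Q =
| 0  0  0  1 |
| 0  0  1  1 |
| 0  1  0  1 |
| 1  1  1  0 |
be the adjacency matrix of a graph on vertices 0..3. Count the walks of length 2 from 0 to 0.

The number of length-2 walks from vertex 0 to vertex 0 is entry (0,0) of Q², where Q is the adjacency matrix.
Q² = [[1, 1, 1, 0], [1, 2, 1, 1], [1, 1, 2, 1], [0, 1, 1, 3]]

1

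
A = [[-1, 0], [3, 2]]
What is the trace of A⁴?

tr A = 1 and det A = -2, so the characteristic polynomial is λ² − (1)λ + (-2) with roots 2 and -1.
Eigenvectors give P = [[0, -1], [1, 1]] with P⁻¹ = [[1, 1], [-1, 0]], and A = P·diag(2, -1)·P⁻¹.
Then A⁴ = P·diag(16, 1)·P⁻¹ = [[0, -1], [16, 1]] · [[1, 1], [-1, 0]] = [[1, 0], [15, 16]].

17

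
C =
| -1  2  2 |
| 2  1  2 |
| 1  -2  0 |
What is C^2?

[[7, -4, 2], [2, 1, 6], [-5, 0, -2]]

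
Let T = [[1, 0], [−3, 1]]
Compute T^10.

T = I + N where N = [[0, 0], [−3, 0]] is strictly lower-triangular, so N^2 = 0.
(I + N)^10 = I + 10·N = [[1, 0], [−30, 1]].

[[1, 0], [−30, 1]]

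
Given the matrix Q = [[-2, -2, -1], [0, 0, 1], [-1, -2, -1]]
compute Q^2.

[[5, 6, 1], [-1, -2, -1], [3, 4, 0]]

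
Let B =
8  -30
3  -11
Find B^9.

tr B = -3 and det B = 2, so the characteristic polynomial is λ² − (-3)λ + (2) with roots -2 and -1.
Eigenvectors give P = [[3, 10], [1, 3]] with P⁻¹ = [[-3, 10], [1, -3]], and B = P·diag(-2, -1)·P⁻¹.
Then B^9 = P·diag(-512, -1)·P⁻¹ = [[-1536, -10], [-512, -3]] · [[-3, 10], [1, -3]] = [[4598, -15330], [1533, -5111]].

[[4598, -15330], [1533, -5111]]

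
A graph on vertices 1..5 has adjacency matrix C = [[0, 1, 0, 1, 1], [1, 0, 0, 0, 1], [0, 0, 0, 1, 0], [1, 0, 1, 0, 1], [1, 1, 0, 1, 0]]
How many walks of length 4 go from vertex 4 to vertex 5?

The number of length-4 walks from vertex 4 to vertex 5 is entry (4,5) of C⁴, where C is the adjacency matrix.
C² = [[3, 1, 1, 1, 2], [1, 2, 0, 2, 1], [1, 0, 1, 0, 1], [1, 2, 0, 3, 1], [2, 1, 1, 1, 3]]
C³ = [[4, 5, 1, 6, 5], [5, 2, 2, 2, 5], [1, 2, 0, 3, 1], [6, 2, 3, 2, 6], [5, 5, 1, 6, 4]]
C⁴ = [[16, 9, 6, 10, 15], [9, 10, 2, 12, 9], [6, 2, 3, 2, 6], [10, 12, 2, 15, 10], [15, 9, 6, 10, 16]]

10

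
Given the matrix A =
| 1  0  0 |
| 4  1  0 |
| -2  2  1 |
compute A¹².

A = I + N where N = [[0, 0, 0], [4, 0, 0], [-2, 2, 0]] is strictly lower-triangular, so N³ = 0.
(I + N)¹² = I + 12·N + 66·N² = [[1, 0, 0], [48, 1, 0], [504, 24, 1]].

[[1, 0, 0], [48, 1, 0], [504, 24, 1]]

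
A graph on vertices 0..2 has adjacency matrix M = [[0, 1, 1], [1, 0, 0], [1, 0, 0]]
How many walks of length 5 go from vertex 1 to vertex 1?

0

The number of length-5 walks from vertex 1 to vertex 1 is entry (1,1) of M^5, where M is the adjacency matrix.
M^2 = [[2, 0, 0], [0, 1, 1], [0, 1, 1]]
M^3 = [[0, 2, 2], [2, 0, 0], [2, 0, 0]]
M^4 = [[4, 0, 0], [0, 2, 2], [0, 2, 2]]
M^5 = [[0, 4, 4], [4, 0, 0], [4, 0, 0]]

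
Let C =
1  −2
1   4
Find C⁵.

[[−179, −422], [211, 454]]

tr C = 5 and det C = 6, so the characteristic polynomial is λ² − (5)λ + (6) with roots 3 and 2.
Eigenvectors give P = [[−1, 2], [1, −1]] with P⁻¹ = [[1, 2], [1, 1]], and C = P·diag(3, 2)·P⁻¹.
Then C⁵ = P·diag(243, 32)·P⁻¹ = [[−243, 64], [243, −32]] · [[1, 2], [1, 1]] = [[−179, −422], [211, 454]].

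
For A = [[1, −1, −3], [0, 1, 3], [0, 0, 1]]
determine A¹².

A = I + N where N = [[0, −1, −3], [0, 0, 3], [0, 0, 0]] is strictly upper-triangular, so N³ = 0.
(I + N)¹² = I + 12·N + 66·N² = [[1, −12, −234], [0, 1, 36], [0, 0, 1]].

[[1, −12, −234], [0, 1, 36], [0, 0, 1]]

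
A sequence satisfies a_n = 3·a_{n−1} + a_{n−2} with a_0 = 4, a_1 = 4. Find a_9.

67588

With companion matrix A = [[3, 1], [1, 0]], [a_n, a_{n−1}]ᵀ = A·[a_{n−1}, a_{n−2}]ᵀ, so [a_9, a_8]ᵀ = A⁸·[a_1, a_0]ᵀ.
A⁸ = [[12970, 3927], [3927, 1189]], giving [a_9, a_8]ᵀ = [[67588], [20464]].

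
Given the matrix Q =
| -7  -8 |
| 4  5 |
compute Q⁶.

[[1457, 1456], [-728, -727]]

tr Q = -2 and det Q = -3, so the characteristic polynomial is λ² − (-2)λ + (-3) with roots -3 and 1.
Eigenvectors give P = [[-2, -1], [1, 1]] with P⁻¹ = [[-1, -1], [1, 2]], and Q = P·diag(-3, 1)·P⁻¹.
Then Q⁶ = P·diag(729, 1)·P⁻¹ = [[-1458, -1], [729, 1]] · [[-1, -1], [1, 2]] = [[1457, 1456], [-728, -727]].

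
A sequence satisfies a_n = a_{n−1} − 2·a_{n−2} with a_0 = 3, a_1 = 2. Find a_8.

With companion matrix M = [[1, −2], [1, 0]], [a_n, a_{n−1}]ᵀ = M·[a_{n−1}, a_{n−2}]ᵀ, so [a_8, a_7]ᵀ = M^7·[a_1, a_0]ᵀ.
M^7 = [[−3, −14], [7, −10]], giving [a_8, a_7]ᵀ = [[−48], [−16]].

−48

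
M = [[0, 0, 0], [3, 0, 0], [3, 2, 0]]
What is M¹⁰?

[[0, 0, 0], [0, 0, 0], [0, 0, 0]]

M is strictly triangular, hence nilpotent: M³ = 0, so M¹⁰ = 0.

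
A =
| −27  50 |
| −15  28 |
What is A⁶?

tr A = 1 and det A = −6, so the characteristic polynomial is λ² − (1)λ + (−6) with roots −2 and 3.
Eigenvectors give P = [[2, −5], [1, −3]] with P⁻¹ = [[3, −5], [1, −2]], and A = P·diag(−2, 3)·P⁻¹.
Then A⁶ = P·diag(64, 729)·P⁻¹ = [[128, −3645], [64, −2187]] · [[3, −5], [1, −2]] = [[−3261, 6650], [−1995, 4054]].

[[−3261, 6650], [−1995, 4054]]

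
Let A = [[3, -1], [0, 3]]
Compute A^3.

[[27, -27], [0, 27]]

A^2 = [[9, -6], [0, 9]]
A^3 = [[27, -27], [0, 27]]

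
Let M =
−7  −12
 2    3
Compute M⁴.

tr M = −4 and det M = 3, so the characteristic polynomial is λ² − (−4)λ + (3) with roots −3 and −1.
Eigenvectors give P = [[3, −2], [−1, 1]] with P⁻¹ = [[1, 2], [1, 3]], and M = P·diag(−3, −1)·P⁻¹.
Then M⁴ = P·diag(81, 1)·P⁻¹ = [[243, −2], [−81, 1]] · [[1, 2], [1, 3]] = [[241, 480], [−80, −159]].

[[241, 480], [−80, −159]]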